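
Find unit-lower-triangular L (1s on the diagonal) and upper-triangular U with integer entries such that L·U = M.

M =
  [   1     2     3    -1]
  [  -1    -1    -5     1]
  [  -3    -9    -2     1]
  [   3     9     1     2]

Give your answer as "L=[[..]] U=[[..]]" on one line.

  R1 -= -1·R0 → [0,1,-2,0]
  R2 -= -3·R0 → [0,-3,7,-2]
  R3 -= 3·R0 → [0,3,-8,5]
  R2 -= -3·R1 → [0,0,1,-2]
  R3 -= 3·R1 → [0,0,-2,5]
  R3 -= -2·R2 → [0,0,0,1]

L=[[1,0,0,0],[-1,1,0,0],[-3,-3,1,0],[3,3,-2,1]] U=[[1,2,3,-1],[0,1,-2,0],[0,0,1,-2],[0,0,0,1]]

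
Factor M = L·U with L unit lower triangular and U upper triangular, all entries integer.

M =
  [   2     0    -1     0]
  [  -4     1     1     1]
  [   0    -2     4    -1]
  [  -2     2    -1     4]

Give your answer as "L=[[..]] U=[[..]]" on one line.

  R1 -= -2·R0 → [0,1,-1,1]
  R2 -= 0·R0 → [0,-2,4,-1]
  R3 -= -1·R0 → [0,2,-2,4]
  R2 -= -2·R1 → [0,0,2,1]
  R3 -= 2·R1 → [0,0,0,2]
  R3 -= 0·R2 → [0,0,0,2]

L=[[1,0,0,0],[-2,1,0,0],[0,-2,1,0],[-1,2,0,1]] U=[[2,0,-1,0],[0,1,-1,1],[0,0,2,1],[0,0,0,2]]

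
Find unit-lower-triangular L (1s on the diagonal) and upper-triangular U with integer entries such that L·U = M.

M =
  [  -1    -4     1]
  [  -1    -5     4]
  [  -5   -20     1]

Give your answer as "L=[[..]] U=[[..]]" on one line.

  row1 -= 1·row0 → [0,-1,3]
  row2 -= 5·row0 → [0,0,-4]
  row2 -= 0·row1 → [0,0,-4]

L=[[1,0,0],[1,1,0],[5,0,1]] U=[[-1,-4,1],[0,-1,3],[0,0,-4]]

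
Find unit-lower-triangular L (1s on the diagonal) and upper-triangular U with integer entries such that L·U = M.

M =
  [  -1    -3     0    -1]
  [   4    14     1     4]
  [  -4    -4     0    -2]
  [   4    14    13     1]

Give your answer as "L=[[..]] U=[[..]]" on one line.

  R1 -= -4·R0 → [0,2,1,0]
  R2 -= 4·R0 → [0,8,0,2]
  R3 -= -4·R0 → [0,2,13,-3]
  R2 -= 4·R1 → [0,0,-4,2]
  R3 -= 1·R1 → [0,0,12,-3]
  R3 -= -3·R2 → [0,0,0,3]

L=[[1,0,0,0],[-4,1,0,0],[4,4,1,0],[-4,1,-3,1]] U=[[-1,-3,0,-1],[0,2,1,0],[0,0,-4,2],[0,0,0,3]]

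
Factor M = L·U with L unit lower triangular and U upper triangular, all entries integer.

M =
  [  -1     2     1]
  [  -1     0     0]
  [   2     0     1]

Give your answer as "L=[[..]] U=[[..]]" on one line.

  row1 -= 1·row0 → [0,-2,-1]
  row2 -= -2·row0 → [0,4,3]
  row2 -= -2·row1 → [0,0,1]

L=[[1,0,0],[1,1,0],[-2,-2,1]] U=[[-1,2,1],[0,-2,-1],[0,0,1]]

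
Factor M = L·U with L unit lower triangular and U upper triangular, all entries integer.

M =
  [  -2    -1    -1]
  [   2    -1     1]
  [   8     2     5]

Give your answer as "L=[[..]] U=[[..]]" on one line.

  row1 -= -1·row0 → [0,-2,0]
  row2 -= -4·row0 → [0,-2,1]
  row2 -= 1·row1 → [0,0,1]

L=[[1,0,0],[-1,1,0],[-4,1,1]] U=[[-2,-1,-1],[0,-2,0],[0,0,1]]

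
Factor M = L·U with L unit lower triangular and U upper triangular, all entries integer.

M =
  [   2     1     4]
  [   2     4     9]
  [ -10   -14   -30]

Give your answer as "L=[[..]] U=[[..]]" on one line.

  R1 -= 1·R0 → [0,3,5]
  R2 -= -5·R0 → [0,-9,-10]
  R2 -= -3·R1 → [0,0,5]

L=[[1,0,0],[1,1,0],[-5,-3,1]] U=[[2,1,4],[0,3,5],[0,0,5]]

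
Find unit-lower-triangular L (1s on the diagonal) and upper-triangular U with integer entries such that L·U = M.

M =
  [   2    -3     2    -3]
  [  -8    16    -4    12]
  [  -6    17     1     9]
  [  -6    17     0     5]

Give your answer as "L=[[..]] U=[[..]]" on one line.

  R1 -= -4·R0 → [0,4,4,0]
  R2 -= -3·R0 → [0,8,7,0]
  R3 -= -3·R0 → [0,8,6,-4]
  R2 -= 2·R1 → [0,0,-1,0]
  R3 -= 2·R1 → [0,0,-2,-4]
  R3 -= 2·R2 → [0,0,0,-4]

L=[[1,0,0,0],[-4,1,0,0],[-3,2,1,0],[-3,2,2,1]] U=[[2,-3,2,-3],[0,4,4,0],[0,0,-1,0],[0,0,0,-4]]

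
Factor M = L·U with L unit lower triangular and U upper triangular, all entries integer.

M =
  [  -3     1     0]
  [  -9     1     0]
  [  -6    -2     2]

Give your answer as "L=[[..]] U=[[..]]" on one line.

L=[[1,0,0],[3,1,0],[2,2,1]] U=[[-3,1,0],[0,-2,0],[0,0,2]]

  row1 -= 3·row0 → [0,-2,0]
  row2 -= 2·row0 → [0,-4,2]
  row2 -= 2·row1 → [0,0,2]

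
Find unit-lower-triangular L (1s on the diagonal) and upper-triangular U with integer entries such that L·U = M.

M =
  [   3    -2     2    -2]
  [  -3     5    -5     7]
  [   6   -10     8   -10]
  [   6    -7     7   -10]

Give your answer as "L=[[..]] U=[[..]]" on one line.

  row1 -= -1·row0 → [0,3,-3,5]
  row2 -= 2·row0 → [0,-6,4,-6]
  row3 -= 2·row0 → [0,-3,3,-6]
  row2 -= -2·row1 → [0,0,-2,4]
  row3 -= -1·row1 → [0,0,0,-1]
  row3 -= 0·row2 → [0,0,0,-1]

L=[[1,0,0,0],[-1,1,0,0],[2,-2,1,0],[2,-1,0,1]] U=[[3,-2,2,-2],[0,3,-3,5],[0,0,-2,4],[0,0,0,-1]]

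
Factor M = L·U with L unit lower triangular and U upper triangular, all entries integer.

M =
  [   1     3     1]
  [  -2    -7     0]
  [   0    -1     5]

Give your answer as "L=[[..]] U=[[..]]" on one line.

  R1 -= -2·R0 → [0,-1,2]
  R2 -= 0·R0 → [0,-1,5]
  R2 -= 1·R1 → [0,0,3]

L=[[1,0,0],[-2,1,0],[0,1,1]] U=[[1,3,1],[0,-1,2],[0,0,3]]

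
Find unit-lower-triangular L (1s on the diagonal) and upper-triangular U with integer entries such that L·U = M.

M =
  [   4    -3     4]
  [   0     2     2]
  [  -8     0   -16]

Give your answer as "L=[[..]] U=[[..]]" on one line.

  row1 -= 0·row0 → [0,2,2]
  row2 -= -2·row0 → [0,-6,-8]
  row2 -= -3·row1 → [0,0,-2]

L=[[1,0,0],[0,1,0],[-2,-3,1]] U=[[4,-3,4],[0,2,2],[0,0,-2]]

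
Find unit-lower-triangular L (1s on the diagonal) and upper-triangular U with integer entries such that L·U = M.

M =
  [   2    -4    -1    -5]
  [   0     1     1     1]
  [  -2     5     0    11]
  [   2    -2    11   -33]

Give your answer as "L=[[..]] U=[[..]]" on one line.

  R1 -= 0·R0 → [0,1,1,1]
  R2 -= -1·R0 → [0,1,-1,6]
  R3 -= 1·R0 → [0,2,12,-28]
  R2 -= 1·R1 → [0,0,-2,5]
  R3 -= 2·R1 → [0,0,10,-30]
  R3 -= -5·R2 → [0,0,0,-5]

L=[[1,0,0,0],[0,1,0,0],[-1,1,1,0],[1,2,-5,1]] U=[[2,-4,-1,-5],[0,1,1,1],[0,0,-2,5],[0,0,0,-5]]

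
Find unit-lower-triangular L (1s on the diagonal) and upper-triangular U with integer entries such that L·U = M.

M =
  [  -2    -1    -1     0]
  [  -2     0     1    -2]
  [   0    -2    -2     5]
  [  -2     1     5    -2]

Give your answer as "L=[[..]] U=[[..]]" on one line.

L=[[1,0,0,0],[1,1,0,0],[0,-2,1,0],[1,2,1,1]] U=[[-2,-1,-1,0],[0,1,2,-2],[0,0,2,1],[0,0,0,1]]

  row1 -= 1·row0 → [0,1,2,-2]
  row2 -= 0·row0 → [0,-2,-2,5]
  row3 -= 1·row0 → [0,2,6,-2]
  row2 -= -2·row1 → [0,0,2,1]
  row3 -= 2·row1 → [0,0,2,2]
  row3 -= 1·row2 → [0,0,0,1]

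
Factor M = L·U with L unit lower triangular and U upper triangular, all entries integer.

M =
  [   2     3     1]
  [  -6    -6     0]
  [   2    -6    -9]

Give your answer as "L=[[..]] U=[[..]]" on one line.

  R1 -= -3·R0 → [0,3,3]
  R2 -= 1·R0 → [0,-9,-10]
  R2 -= -3·R1 → [0,0,-1]

L=[[1,0,0],[-3,1,0],[1,-3,1]] U=[[2,3,1],[0,3,3],[0,0,-1]]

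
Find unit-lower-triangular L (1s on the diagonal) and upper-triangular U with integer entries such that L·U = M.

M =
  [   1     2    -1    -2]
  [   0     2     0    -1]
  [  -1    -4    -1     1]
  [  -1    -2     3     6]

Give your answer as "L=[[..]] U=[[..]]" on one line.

  row1 -= 0·row0 → [0,2,0,-1]
  row2 -= -1·row0 → [0,-2,-2,-1]
  row3 -= -1·row0 → [0,0,2,4]
  row2 -= -1·row1 → [0,0,-2,-2]
  row3 -= 0·row1 → [0,0,2,4]
  row3 -= -1·row2 → [0,0,0,2]

L=[[1,0,0,0],[0,1,0,0],[-1,-1,1,0],[-1,0,-1,1]] U=[[1,2,-1,-2],[0,2,0,-1],[0,0,-2,-2],[0,0,0,2]]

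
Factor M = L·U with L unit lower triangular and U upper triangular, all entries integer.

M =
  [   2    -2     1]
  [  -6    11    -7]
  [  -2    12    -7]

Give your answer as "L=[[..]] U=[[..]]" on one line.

L=[[1,0,0],[-3,1,0],[-1,2,1]] U=[[2,-2,1],[0,5,-4],[0,0,2]]

  r1 -= -3·r0 → [0,5,-4]
  r2 -= -1·r0 → [0,10,-6]
  r2 -= 2·r1 → [0,0,2]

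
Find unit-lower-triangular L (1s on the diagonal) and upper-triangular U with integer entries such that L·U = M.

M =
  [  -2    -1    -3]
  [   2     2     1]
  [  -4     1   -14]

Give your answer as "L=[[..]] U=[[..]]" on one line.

  R1 -= -1·R0 → [0,1,-2]
  R2 -= 2·R0 → [0,3,-8]
  R2 -= 3·R1 → [0,0,-2]

L=[[1,0,0],[-1,1,0],[2,3,1]] U=[[-2,-1,-3],[0,1,-2],[0,0,-2]]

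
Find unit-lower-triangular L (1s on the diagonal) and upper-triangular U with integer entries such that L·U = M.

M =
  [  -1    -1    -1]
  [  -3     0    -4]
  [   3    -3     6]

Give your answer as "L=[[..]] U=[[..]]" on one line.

  R1 -= 3·R0 → [0,3,-1]
  R2 -= -3·R0 → [0,-6,3]
  R2 -= -2·R1 → [0,0,1]

L=[[1,0,0],[3,1,0],[-3,-2,1]] U=[[-1,-1,-1],[0,3,-1],[0,0,1]]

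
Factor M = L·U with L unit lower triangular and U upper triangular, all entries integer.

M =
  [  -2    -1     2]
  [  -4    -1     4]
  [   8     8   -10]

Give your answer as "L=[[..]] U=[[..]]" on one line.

L=[[1,0,0],[2,1,0],[-4,4,1]] U=[[-2,-1,2],[0,1,0],[0,0,-2]]

  row1 -= 2·row0 → [0,1,0]
  row2 -= -4·row0 → [0,4,-2]
  row2 -= 4·row1 → [0,0,-2]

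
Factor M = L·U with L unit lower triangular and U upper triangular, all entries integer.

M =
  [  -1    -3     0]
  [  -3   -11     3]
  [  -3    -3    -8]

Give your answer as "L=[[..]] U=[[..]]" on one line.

  row1 -= 3·row0 → [0,-2,3]
  row2 -= 3·row0 → [0,6,-8]
  row2 -= -3·row1 → [0,0,1]

L=[[1,0,0],[3,1,0],[3,-3,1]] U=[[-1,-3,0],[0,-2,3],[0,0,1]]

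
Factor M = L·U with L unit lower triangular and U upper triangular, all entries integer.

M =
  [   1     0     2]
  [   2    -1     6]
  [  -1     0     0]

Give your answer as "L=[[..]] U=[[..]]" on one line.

  row1 -= 2·row0 → [0,-1,2]
  row2 -= -1·row0 → [0,0,2]
  row2 -= 0·row1 → [0,0,2]

L=[[1,0,0],[2,1,0],[-1,0,1]] U=[[1,0,2],[0,-1,2],[0,0,2]]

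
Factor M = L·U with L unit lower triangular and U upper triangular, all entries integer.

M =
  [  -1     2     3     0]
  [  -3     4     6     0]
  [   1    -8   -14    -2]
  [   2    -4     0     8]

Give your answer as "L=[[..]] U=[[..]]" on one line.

L=[[1,0,0,0],[3,1,0,0],[-1,3,1,0],[-2,0,-3,1]] U=[[-1,2,3,0],[0,-2,-3,0],[0,0,-2,-2],[0,0,0,2]]

  R1 -= 3·R0 → [0,-2,-3,0]
  R2 -= -1·R0 → [0,-6,-11,-2]
  R3 -= -2·R0 → [0,0,6,8]
  R2 -= 3·R1 → [0,0,-2,-2]
  R3 -= 0·R1 → [0,0,6,8]
  R3 -= -3·R2 → [0,0,0,2]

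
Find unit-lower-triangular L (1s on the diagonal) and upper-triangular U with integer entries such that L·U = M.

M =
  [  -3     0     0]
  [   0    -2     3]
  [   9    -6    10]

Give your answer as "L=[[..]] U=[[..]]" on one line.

  row1 -= 0·row0 → [0,-2,3]
  row2 -= -3·row0 → [0,-6,10]
  row2 -= 3·row1 → [0,0,1]

L=[[1,0,0],[0,1,0],[-3,3,1]] U=[[-3,0,0],[0,-2,3],[0,0,1]]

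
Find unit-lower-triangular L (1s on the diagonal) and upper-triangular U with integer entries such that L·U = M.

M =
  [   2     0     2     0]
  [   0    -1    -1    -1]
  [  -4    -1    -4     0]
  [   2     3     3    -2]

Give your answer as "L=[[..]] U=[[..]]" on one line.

L=[[1,0,0,0],[0,1,0,0],[-2,1,1,0],[1,-3,-2,1]] U=[[2,0,2,0],[0,-1,-1,-1],[0,0,1,1],[0,0,0,-3]]

  r1 -= 0·r0 → [0,-1,-1,-1]
  r2 -= -2·r0 → [0,-1,0,0]
  r3 -= 1·r0 → [0,3,1,-2]
  r2 -= 1·r1 → [0,0,1,1]
  r3 -= -3·r1 → [0,0,-2,-5]
  r3 -= -2·r2 → [0,0,0,-3]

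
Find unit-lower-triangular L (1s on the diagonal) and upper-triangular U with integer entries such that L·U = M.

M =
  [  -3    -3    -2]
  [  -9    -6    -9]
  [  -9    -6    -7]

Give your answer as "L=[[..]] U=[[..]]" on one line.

  R1 -= 3·R0 → [0,3,-3]
  R2 -= 3·R0 → [0,3,-1]
  R2 -= 1·R1 → [0,0,2]

L=[[1,0,0],[3,1,0],[3,1,1]] U=[[-3,-3,-2],[0,3,-3],[0,0,2]]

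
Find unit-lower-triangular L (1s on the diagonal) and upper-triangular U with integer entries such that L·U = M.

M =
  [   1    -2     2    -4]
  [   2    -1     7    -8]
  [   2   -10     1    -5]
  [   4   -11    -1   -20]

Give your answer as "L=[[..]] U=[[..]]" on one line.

L=[[1,0,0,0],[2,1,0,0],[2,-2,1,0],[4,-1,-2,1]] U=[[1,-2,2,-4],[0,3,3,0],[0,0,3,3],[0,0,0,2]]

  r1 -= 2·r0 → [0,3,3,0]
  r2 -= 2·r0 → [0,-6,-3,3]
  r3 -= 4·r0 → [0,-3,-9,-4]
  r2 -= -2·r1 → [0,0,3,3]
  r3 -= -1·r1 → [0,0,-6,-4]
  r3 -= -2·r2 → [0,0,0,2]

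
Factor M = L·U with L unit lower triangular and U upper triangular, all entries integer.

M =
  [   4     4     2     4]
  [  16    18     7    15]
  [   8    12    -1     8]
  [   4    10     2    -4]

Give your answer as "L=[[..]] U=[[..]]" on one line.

L=[[1,0,0,0],[4,1,0,0],[2,2,1,0],[1,3,-1,1]] U=[[4,4,2,4],[0,2,-1,-1],[0,0,-3,2],[0,0,0,-3]]

  R1 -= 4·R0 → [0,2,-1,-1]
  R2 -= 2·R0 → [0,4,-5,0]
  R3 -= 1·R0 → [0,6,0,-8]
  R2 -= 2·R1 → [0,0,-3,2]
  R3 -= 3·R1 → [0,0,3,-5]
  R3 -= -1·R2 → [0,0,0,-3]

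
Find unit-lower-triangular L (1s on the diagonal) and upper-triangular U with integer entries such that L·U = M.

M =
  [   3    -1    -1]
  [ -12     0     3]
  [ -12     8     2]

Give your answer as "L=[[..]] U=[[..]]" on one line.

L=[[1,0,0],[-4,1,0],[-4,-1,1]] U=[[3,-1,-1],[0,-4,-1],[0,0,-3]]

  row1 -= -4·row0 → [0,-4,-1]
  row2 -= -4·row0 → [0,4,-2]
  row2 -= -1·row1 → [0,0,-3]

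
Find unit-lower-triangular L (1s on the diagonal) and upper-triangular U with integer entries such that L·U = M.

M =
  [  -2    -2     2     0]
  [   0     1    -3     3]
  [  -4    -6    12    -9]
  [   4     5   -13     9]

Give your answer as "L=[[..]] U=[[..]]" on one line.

  row1 -= 0·row0 → [0,1,-3,3]
  row2 -= 2·row0 → [0,-2,8,-9]
  row3 -= -2·row0 → [0,1,-9,9]
  row2 -= -2·row1 → [0,0,2,-3]
  row3 -= 1·row1 → [0,0,-6,6]
  row3 -= -3·row2 → [0,0,0,-3]

L=[[1,0,0,0],[0,1,0,0],[2,-2,1,0],[-2,1,-3,1]] U=[[-2,-2,2,0],[0,1,-3,3],[0,0,2,-3],[0,0,0,-3]]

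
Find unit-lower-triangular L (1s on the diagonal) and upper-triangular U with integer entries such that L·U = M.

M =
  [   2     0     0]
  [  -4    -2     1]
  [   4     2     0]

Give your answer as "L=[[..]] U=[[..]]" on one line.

  row1 -= -2·row0 → [0,-2,1]
  row2 -= 2·row0 → [0,2,0]
  row2 -= -1·row1 → [0,0,1]

L=[[1,0,0],[-2,1,0],[2,-1,1]] U=[[2,0,0],[0,-2,1],[0,0,1]]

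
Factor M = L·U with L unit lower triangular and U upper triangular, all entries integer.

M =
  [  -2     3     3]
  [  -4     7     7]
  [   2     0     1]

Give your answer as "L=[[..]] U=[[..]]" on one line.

  R1 -= 2·R0 → [0,1,1]
  R2 -= -1·R0 → [0,3,4]
  R2 -= 3·R1 → [0,0,1]

L=[[1,0,0],[2,1,0],[-1,3,1]] U=[[-2,3,3],[0,1,1],[0,0,1]]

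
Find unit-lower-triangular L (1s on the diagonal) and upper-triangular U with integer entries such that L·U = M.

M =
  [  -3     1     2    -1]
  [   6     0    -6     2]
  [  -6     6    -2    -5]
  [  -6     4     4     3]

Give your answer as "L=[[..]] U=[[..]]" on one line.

L=[[1,0,0,0],[-2,1,0,0],[2,2,1,0],[2,1,-1,1]] U=[[-3,1,2,-1],[0,2,-2,0],[0,0,-2,-3],[0,0,0,2]]

  row1 -= -2·row0 → [0,2,-2,0]
  row2 -= 2·row0 → [0,4,-6,-3]
  row3 -= 2·row0 → [0,2,0,5]
  row2 -= 2·row1 → [0,0,-2,-3]
  row3 -= 1·row1 → [0,0,2,5]
  row3 -= -1·row2 → [0,0,0,2]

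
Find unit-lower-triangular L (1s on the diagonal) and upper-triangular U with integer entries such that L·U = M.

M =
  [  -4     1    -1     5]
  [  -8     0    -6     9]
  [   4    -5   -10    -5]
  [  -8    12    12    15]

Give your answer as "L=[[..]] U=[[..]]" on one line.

L=[[1,0,0,0],[2,1,0,0],[-1,2,1,0],[2,-5,2,1]] U=[[-4,1,-1,5],[0,-2,-4,-1],[0,0,-3,2],[0,0,0,-4]]

  R1 -= 2·R0 → [0,-2,-4,-1]
  R2 -= -1·R0 → [0,-4,-11,0]
  R3 -= 2·R0 → [0,10,14,5]
  R2 -= 2·R1 → [0,0,-3,2]
  R3 -= -5·R1 → [0,0,-6,0]
  R3 -= 2·R2 → [0,0,0,-4]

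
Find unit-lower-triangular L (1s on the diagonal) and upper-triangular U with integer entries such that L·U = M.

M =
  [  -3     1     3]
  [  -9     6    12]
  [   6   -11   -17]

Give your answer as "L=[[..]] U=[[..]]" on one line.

  row1 -= 3·row0 → [0,3,3]
  row2 -= -2·row0 → [0,-9,-11]
  row2 -= -3·row1 → [0,0,-2]

L=[[1,0,0],[3,1,0],[-2,-3,1]] U=[[-3,1,3],[0,3,3],[0,0,-2]]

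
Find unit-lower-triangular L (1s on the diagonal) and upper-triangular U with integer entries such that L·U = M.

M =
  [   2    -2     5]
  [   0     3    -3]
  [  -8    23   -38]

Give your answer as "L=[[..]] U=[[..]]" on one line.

L=[[1,0,0],[0,1,0],[-4,5,1]] U=[[2,-2,5],[0,3,-3],[0,0,-3]]

  r1 -= 0·r0 → [0,3,-3]
  r2 -= -4·r0 → [0,15,-18]
  r2 -= 5·r1 → [0,0,-3]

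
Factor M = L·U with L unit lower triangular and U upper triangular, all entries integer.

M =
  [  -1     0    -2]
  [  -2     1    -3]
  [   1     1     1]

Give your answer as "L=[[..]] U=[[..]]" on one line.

L=[[1,0,0],[2,1,0],[-1,1,1]] U=[[-1,0,-2],[0,1,1],[0,0,-2]]

  R1 -= 2·R0 → [0,1,1]
  R2 -= -1·R0 → [0,1,-1]
  R2 -= 1·R1 → [0,0,-2]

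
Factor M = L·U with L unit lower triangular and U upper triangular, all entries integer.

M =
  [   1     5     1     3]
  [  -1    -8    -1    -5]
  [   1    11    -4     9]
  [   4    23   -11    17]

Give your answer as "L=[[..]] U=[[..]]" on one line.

  r1 -= -1·r0 → [0,-3,0,-2]
  r2 -= 1·r0 → [0,6,-5,6]
  r3 -= 4·r0 → [0,3,-15,5]
  r2 -= -2·r1 → [0,0,-5,2]
  r3 -= -1·r1 → [0,0,-15,3]
  r3 -= 3·r2 → [0,0,0,-3]

L=[[1,0,0,0],[-1,1,0,0],[1,-2,1,0],[4,-1,3,1]] U=[[1,5,1,3],[0,-3,0,-2],[0,0,-5,2],[0,0,0,-3]]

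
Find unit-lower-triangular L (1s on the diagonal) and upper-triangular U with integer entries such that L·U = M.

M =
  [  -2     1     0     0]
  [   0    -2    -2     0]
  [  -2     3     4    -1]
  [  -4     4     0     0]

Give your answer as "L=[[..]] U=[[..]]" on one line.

L=[[1,0,0,0],[0,1,0,0],[1,-1,1,0],[2,-1,-1,1]] U=[[-2,1,0,0],[0,-2,-2,0],[0,0,2,-1],[0,0,0,-1]]

  R1 -= 0·R0 → [0,-2,-2,0]
  R2 -= 1·R0 → [0,2,4,-1]
  R3 -= 2·R0 → [0,2,0,0]
  R2 -= -1·R1 → [0,0,2,-1]
  R3 -= -1·R1 → [0,0,-2,0]
  R3 -= -1·R2 → [0,0,0,-1]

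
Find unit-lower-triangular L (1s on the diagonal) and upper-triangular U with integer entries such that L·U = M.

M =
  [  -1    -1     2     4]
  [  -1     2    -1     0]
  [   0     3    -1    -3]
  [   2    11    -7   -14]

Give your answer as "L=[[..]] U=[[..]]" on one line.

  R1 -= 1·R0 → [0,3,-3,-4]
  R2 -= 0·R0 → [0,3,-1,-3]
  R3 -= -2·R0 → [0,9,-3,-6]
  R2 -= 1·R1 → [0,0,2,1]
  R3 -= 3·R1 → [0,0,6,6]
  R3 -= 3·R2 → [0,0,0,3]

L=[[1,0,0,0],[1,1,0,0],[0,1,1,0],[-2,3,3,1]] U=[[-1,-1,2,4],[0,3,-3,-4],[0,0,2,1],[0,0,0,3]]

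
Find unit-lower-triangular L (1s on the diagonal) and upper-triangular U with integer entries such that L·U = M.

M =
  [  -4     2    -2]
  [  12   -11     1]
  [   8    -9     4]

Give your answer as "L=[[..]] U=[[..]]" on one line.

L=[[1,0,0],[-3,1,0],[-2,1,1]] U=[[-4,2,-2],[0,-5,-5],[0,0,5]]

  row1 -= -3·row0 → [0,-5,-5]
  row2 -= -2·row0 → [0,-5,0]
  row2 -= 1·row1 → [0,0,5]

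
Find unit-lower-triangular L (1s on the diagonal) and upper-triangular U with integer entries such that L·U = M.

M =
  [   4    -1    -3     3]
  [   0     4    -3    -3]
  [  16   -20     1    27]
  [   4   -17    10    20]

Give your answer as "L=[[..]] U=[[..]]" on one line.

  row1 -= 0·row0 → [0,4,-3,-3]
  row2 -= 4·row0 → [0,-16,13,15]
  row3 -= 1·row0 → [0,-16,13,17]
  row2 -= -4·row1 → [0,0,1,3]
  row3 -= -4·row1 → [0,0,1,5]
  row3 -= 1·row2 → [0,0,0,2]

L=[[1,0,0,0],[0,1,0,0],[4,-4,1,0],[1,-4,1,1]] U=[[4,-1,-3,3],[0,4,-3,-3],[0,0,1,3],[0,0,0,2]]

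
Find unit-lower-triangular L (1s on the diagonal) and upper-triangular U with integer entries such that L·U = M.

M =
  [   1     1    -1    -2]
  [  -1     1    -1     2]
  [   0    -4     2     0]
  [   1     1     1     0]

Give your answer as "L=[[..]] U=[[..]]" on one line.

L=[[1,0,0,0],[-1,1,0,0],[0,-2,1,0],[1,0,-1,1]] U=[[1,1,-1,-2],[0,2,-2,0],[0,0,-2,0],[0,0,0,2]]

  r1 -= -1·r0 → [0,2,-2,0]
  r2 -= 0·r0 → [0,-4,2,0]
  r3 -= 1·r0 → [0,0,2,2]
  r2 -= -2·r1 → [0,0,-2,0]
  r3 -= 0·r1 → [0,0,2,2]
  r3 -= -1·r2 → [0,0,0,2]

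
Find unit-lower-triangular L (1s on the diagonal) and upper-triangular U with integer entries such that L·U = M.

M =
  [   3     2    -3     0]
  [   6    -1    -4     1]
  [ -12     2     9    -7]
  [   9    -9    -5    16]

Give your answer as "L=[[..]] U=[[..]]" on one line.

  row1 -= 2·row0 → [0,-5,2,1]
  row2 -= -4·row0 → [0,10,-3,-7]
  row3 -= 3·row0 → [0,-15,4,16]
  row2 -= -2·row1 → [0,0,1,-5]
  row3 -= 3·row1 → [0,0,-2,13]
  row3 -= -2·row2 → [0,0,0,3]

L=[[1,0,0,0],[2,1,0,0],[-4,-2,1,0],[3,3,-2,1]] U=[[3,2,-3,0],[0,-5,2,1],[0,0,1,-5],[0,0,0,3]]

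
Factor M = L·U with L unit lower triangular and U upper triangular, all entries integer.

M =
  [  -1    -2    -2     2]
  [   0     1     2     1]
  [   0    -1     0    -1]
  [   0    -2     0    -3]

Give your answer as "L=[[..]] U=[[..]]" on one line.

L=[[1,0,0,0],[0,1,0,0],[0,-1,1,0],[0,-2,2,1]] U=[[-1,-2,-2,2],[0,1,2,1],[0,0,2,0],[0,0,0,-1]]

  r1 -= 0·r0 → [0,1,2,1]
  r2 -= 0·r0 → [0,-1,0,-1]
  r3 -= 0·r0 → [0,-2,0,-3]
  r2 -= -1·r1 → [0,0,2,0]
  r3 -= -2·r1 → [0,0,4,-1]
  r3 -= 2·r2 → [0,0,0,-1]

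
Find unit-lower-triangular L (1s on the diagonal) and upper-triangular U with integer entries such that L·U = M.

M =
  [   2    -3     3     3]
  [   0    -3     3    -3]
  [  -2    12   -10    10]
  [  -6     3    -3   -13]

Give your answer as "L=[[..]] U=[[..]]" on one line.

  R1 -= 0·R0 → [0,-3,3,-3]
  R2 -= -1·R0 → [0,9,-7,13]
  R3 -= -3·R0 → [0,-6,6,-4]
  R2 -= -3·R1 → [0,0,2,4]
  R3 -= 2·R1 → [0,0,0,2]
  R3 -= 0·R2 → [0,0,0,2]

L=[[1,0,0,0],[0,1,0,0],[-1,-3,1,0],[-3,2,0,1]] U=[[2,-3,3,3],[0,-3,3,-3],[0,0,2,4],[0,0,0,2]]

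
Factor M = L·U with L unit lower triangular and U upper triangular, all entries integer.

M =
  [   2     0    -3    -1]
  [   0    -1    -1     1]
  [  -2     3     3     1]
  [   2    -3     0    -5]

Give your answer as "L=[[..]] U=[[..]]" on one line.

  R1 -= 0·R0 → [0,-1,-1,1]
  R2 -= -1·R0 → [0,3,0,0]
  R3 -= 1·R0 → [0,-3,3,-4]
  R2 -= -3·R1 → [0,0,-3,3]
  R3 -= 3·R1 → [0,0,6,-7]
  R3 -= -2·R2 → [0,0,0,-1]

L=[[1,0,0,0],[0,1,0,0],[-1,-3,1,0],[1,3,-2,1]] U=[[2,0,-3,-1],[0,-1,-1,1],[0,0,-3,3],[0,0,0,-1]]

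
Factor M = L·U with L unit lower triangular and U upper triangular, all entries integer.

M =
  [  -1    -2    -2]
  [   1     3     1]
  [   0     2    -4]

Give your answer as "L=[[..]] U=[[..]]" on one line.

  row1 -= -1·row0 → [0,1,-1]
  row2 -= 0·row0 → [0,2,-4]
  row2 -= 2·row1 → [0,0,-2]

L=[[1,0,0],[-1,1,0],[0,2,1]] U=[[-1,-2,-2],[0,1,-1],[0,0,-2]]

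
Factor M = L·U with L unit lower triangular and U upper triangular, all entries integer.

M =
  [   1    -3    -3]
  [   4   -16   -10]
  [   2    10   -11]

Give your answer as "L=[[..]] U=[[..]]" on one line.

  R1 -= 4·R0 → [0,-4,2]
  R2 -= 2·R0 → [0,16,-5]
  R2 -= -4·R1 → [0,0,3]

L=[[1,0,0],[4,1,0],[2,-4,1]] U=[[1,-3,-3],[0,-4,2],[0,0,3]]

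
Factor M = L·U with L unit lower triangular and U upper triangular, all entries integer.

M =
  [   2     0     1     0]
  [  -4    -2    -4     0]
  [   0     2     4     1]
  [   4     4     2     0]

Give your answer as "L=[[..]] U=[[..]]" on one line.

L=[[1,0,0,0],[-2,1,0,0],[0,-1,1,0],[2,-2,-2,1]] U=[[2,0,1,0],[0,-2,-2,0],[0,0,2,1],[0,0,0,2]]

  R1 -= -2·R0 → [0,-2,-2,0]
  R2 -= 0·R0 → [0,2,4,1]
  R3 -= 2·R0 → [0,4,0,0]
  R2 -= -1·R1 → [0,0,2,1]
  R3 -= -2·R1 → [0,0,-4,0]
  R3 -= -2·R2 → [0,0,0,2]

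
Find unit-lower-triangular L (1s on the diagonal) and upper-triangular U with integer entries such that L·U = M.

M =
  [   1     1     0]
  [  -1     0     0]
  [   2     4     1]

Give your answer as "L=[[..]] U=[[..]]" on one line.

  R1 -= -1·R0 → [0,1,0]
  R2 -= 2·R0 → [0,2,1]
  R2 -= 2·R1 → [0,0,1]

L=[[1,0,0],[-1,1,0],[2,2,1]] U=[[1,1,0],[0,1,0],[0,0,1]]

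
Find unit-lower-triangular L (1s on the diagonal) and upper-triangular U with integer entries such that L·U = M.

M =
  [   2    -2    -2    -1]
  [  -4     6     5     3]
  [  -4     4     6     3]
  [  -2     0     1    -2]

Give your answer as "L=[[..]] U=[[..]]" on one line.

  r1 -= -2·r0 → [0,2,1,1]
  r2 -= -2·r0 → [0,0,2,1]
  r3 -= -1·r0 → [0,-2,-1,-3]
  r2 -= 0·r1 → [0,0,2,1]
  r3 -= -1·r1 → [0,0,0,-2]
  r3 -= 0·r2 → [0,0,0,-2]

L=[[1,0,0,0],[-2,1,0,0],[-2,0,1,0],[-1,-1,0,1]] U=[[2,-2,-2,-1],[0,2,1,1],[0,0,2,1],[0,0,0,-2]]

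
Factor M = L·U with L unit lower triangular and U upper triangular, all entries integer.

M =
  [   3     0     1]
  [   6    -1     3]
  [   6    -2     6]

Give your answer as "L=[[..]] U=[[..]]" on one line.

L=[[1,0,0],[2,1,0],[2,2,1]] U=[[3,0,1],[0,-1,1],[0,0,2]]

  row1 -= 2·row0 → [0,-1,1]
  row2 -= 2·row0 → [0,-2,4]
  row2 -= 2·row1 → [0,0,2]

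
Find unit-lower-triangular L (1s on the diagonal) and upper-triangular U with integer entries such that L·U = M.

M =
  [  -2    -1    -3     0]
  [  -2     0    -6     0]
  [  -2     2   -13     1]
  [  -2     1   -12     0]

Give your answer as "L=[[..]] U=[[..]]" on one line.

L=[[1,0,0,0],[1,1,0,0],[1,3,1,0],[1,2,3,1]] U=[[-2,-1,-3,0],[0,1,-3,0],[0,0,-1,1],[0,0,0,-3]]

  R1 -= 1·R0 → [0,1,-3,0]
  R2 -= 1·R0 → [0,3,-10,1]
  R3 -= 1·R0 → [0,2,-9,0]
  R2 -= 3·R1 → [0,0,-1,1]
  R3 -= 2·R1 → [0,0,-3,0]
  R3 -= 3·R2 → [0,0,0,-3]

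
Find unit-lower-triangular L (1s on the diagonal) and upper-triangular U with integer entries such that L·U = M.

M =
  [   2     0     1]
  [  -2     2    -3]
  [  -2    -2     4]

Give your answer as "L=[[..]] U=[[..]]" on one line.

  R1 -= -1·R0 → [0,2,-2]
  R2 -= -1·R0 → [0,-2,5]
  R2 -= -1·R1 → [0,0,3]

L=[[1,0,0],[-1,1,0],[-1,-1,1]] U=[[2,0,1],[0,2,-2],[0,0,3]]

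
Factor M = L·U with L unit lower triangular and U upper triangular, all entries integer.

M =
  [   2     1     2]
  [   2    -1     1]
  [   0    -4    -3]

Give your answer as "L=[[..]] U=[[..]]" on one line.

  r1 -= 1·r0 → [0,-2,-1]
  r2 -= 0·r0 → [0,-4,-3]
  r2 -= 2·r1 → [0,0,-1]

L=[[1,0,0],[1,1,0],[0,2,1]] U=[[2,1,2],[0,-2,-1],[0,0,-1]]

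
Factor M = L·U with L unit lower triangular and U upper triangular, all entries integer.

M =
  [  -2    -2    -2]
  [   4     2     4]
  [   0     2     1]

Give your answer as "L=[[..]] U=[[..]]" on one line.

  R1 -= -2·R0 → [0,-2,0]
  R2 -= 0·R0 → [0,2,1]
  R2 -= -1·R1 → [0,0,1]

L=[[1,0,0],[-2,1,0],[0,-1,1]] U=[[-2,-2,-2],[0,-2,0],[0,0,1]]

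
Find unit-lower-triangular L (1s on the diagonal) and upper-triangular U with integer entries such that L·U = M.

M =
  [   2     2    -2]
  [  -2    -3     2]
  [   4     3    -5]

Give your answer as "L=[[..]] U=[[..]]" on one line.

L=[[1,0,0],[-1,1,0],[2,1,1]] U=[[2,2,-2],[0,-1,0],[0,0,-1]]

  R1 -= -1·R0 → [0,-1,0]
  R2 -= 2·R0 → [0,-1,-1]
  R2 -= 1·R1 → [0,0,-1]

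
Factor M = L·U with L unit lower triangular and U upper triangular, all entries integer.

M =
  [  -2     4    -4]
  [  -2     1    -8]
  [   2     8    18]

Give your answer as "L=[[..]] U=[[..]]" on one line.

L=[[1,0,0],[1,1,0],[-1,-4,1]] U=[[-2,4,-4],[0,-3,-4],[0,0,-2]]

  R1 -= 1·R0 → [0,-3,-4]
  R2 -= -1·R0 → [0,12,14]
  R2 -= -4·R1 → [0,0,-2]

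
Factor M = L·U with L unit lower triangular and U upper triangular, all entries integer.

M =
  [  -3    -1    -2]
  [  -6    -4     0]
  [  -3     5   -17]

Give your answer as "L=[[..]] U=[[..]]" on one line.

L=[[1,0,0],[2,1,0],[1,-3,1]] U=[[-3,-1,-2],[0,-2,4],[0,0,-3]]

  R1 -= 2·R0 → [0,-2,4]
  R2 -= 1·R0 → [0,6,-15]
  R2 -= -3·R1 → [0,0,-3]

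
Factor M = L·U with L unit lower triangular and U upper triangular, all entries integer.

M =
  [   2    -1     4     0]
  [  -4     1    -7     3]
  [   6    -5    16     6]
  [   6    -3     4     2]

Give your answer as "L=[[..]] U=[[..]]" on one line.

  R1 -= -2·R0 → [0,-1,1,3]
  R2 -= 3·R0 → [0,-2,4,6]
  R3 -= 3·R0 → [0,0,-8,2]
  R2 -= 2·R1 → [0,0,2,0]
  R3 -= 0·R1 → [0,0,-8,2]
  R3 -= -4·R2 → [0,0,0,2]

L=[[1,0,0,0],[-2,1,0,0],[3,2,1,0],[3,0,-4,1]] U=[[2,-1,4,0],[0,-1,1,3],[0,0,2,0],[0,0,0,2]]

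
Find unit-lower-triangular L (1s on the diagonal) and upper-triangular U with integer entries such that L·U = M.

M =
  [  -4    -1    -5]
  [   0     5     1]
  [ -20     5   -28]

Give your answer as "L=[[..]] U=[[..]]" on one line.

  R1 -= 0·R0 → [0,5,1]
  R2 -= 5·R0 → [0,10,-3]
  R2 -= 2·R1 → [0,0,-5]

L=[[1,0,0],[0,1,0],[5,2,1]] U=[[-4,-1,-5],[0,5,1],[0,0,-5]]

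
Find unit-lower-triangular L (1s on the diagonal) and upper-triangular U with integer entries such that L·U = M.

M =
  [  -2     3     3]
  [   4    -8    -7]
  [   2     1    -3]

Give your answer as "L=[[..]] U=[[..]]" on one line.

L=[[1,0,0],[-2,1,0],[-1,-2,1]] U=[[-2,3,3],[0,-2,-1],[0,0,-2]]

  row1 -= -2·row0 → [0,-2,-1]
  row2 -= -1·row0 → [0,4,0]
  row2 -= -2·row1 → [0,0,-2]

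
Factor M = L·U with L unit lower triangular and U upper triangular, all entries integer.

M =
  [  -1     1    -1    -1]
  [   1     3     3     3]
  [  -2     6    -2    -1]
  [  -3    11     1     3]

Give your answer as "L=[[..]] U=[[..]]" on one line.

L=[[1,0,0,0],[-1,1,0,0],[2,1,1,0],[3,2,0,1]] U=[[-1,1,-1,-1],[0,4,2,2],[0,0,-2,-1],[0,0,0,2]]

  R1 -= -1·R0 → [0,4,2,2]
  R2 -= 2·R0 → [0,4,0,1]
  R3 -= 3·R0 → [0,8,4,6]
  R2 -= 1·R1 → [0,0,-2,-1]
  R3 -= 2·R1 → [0,0,0,2]
  R3 -= 0·R2 → [0,0,0,2]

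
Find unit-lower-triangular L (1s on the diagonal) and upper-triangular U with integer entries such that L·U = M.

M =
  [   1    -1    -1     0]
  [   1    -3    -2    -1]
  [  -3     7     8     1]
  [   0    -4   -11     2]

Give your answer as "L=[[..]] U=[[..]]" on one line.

L=[[1,0,0,0],[1,1,0,0],[-3,-2,1,0],[0,2,-3,1]] U=[[1,-1,-1,0],[0,-2,-1,-1],[0,0,3,-1],[0,0,0,1]]

  R1 -= 1·R0 → [0,-2,-1,-1]
  R2 -= -3·R0 → [0,4,5,1]
  R3 -= 0·R0 → [0,-4,-11,2]
  R2 -= -2·R1 → [0,0,3,-1]
  R3 -= 2·R1 → [0,0,-9,4]
  R3 -= -3·R2 → [0,0,0,1]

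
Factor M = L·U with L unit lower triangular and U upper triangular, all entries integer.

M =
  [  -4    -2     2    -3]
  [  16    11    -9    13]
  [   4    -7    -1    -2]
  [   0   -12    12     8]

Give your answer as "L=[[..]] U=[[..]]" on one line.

  row1 -= -4·row0 → [0,3,-1,1]
  row2 -= -1·row0 → [0,-9,1,-5]
  row3 -= 0·row0 → [0,-12,12,8]
  row2 -= -3·row1 → [0,0,-2,-2]
  row3 -= -4·row1 → [0,0,8,12]
  row3 -= -4·row2 → [0,0,0,4]

L=[[1,0,0,0],[-4,1,0,0],[-1,-3,1,0],[0,-4,-4,1]] U=[[-4,-2,2,-3],[0,3,-1,1],[0,0,-2,-2],[0,0,0,4]]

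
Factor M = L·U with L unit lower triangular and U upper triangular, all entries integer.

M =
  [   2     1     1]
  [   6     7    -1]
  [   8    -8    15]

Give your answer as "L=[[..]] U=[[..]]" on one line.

  R1 -= 3·R0 → [0,4,-4]
  R2 -= 4·R0 → [0,-12,11]
  R2 -= -3·R1 → [0,0,-1]

L=[[1,0,0],[3,1,0],[4,-3,1]] U=[[2,1,1],[0,4,-4],[0,0,-1]]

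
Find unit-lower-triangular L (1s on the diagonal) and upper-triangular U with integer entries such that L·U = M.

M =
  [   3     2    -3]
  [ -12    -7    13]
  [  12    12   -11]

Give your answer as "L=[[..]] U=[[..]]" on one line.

L=[[1,0,0],[-4,1,0],[4,4,1]] U=[[3,2,-3],[0,1,1],[0,0,-3]]

  R1 -= -4·R0 → [0,1,1]
  R2 -= 4·R0 → [0,4,1]
  R2 -= 4·R1 → [0,0,-3]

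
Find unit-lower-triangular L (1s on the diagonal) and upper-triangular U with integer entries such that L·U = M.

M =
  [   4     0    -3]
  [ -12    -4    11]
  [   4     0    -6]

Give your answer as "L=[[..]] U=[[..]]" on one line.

L=[[1,0,0],[-3,1,0],[1,0,1]] U=[[4,0,-3],[0,-4,2],[0,0,-3]]

  R1 -= -3·R0 → [0,-4,2]
  R2 -= 1·R0 → [0,0,-3]
  R2 -= 0·R1 → [0,0,-3]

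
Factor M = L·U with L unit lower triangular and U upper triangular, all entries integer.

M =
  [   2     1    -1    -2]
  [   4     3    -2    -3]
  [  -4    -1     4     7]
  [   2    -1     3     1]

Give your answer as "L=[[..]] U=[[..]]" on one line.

  row1 -= 2·row0 → [0,1,0,1]
  row2 -= -2·row0 → [0,1,2,3]
  row3 -= 1·row0 → [0,-2,4,3]
  row2 -= 1·row1 → [0,0,2,2]
  row3 -= -2·row1 → [0,0,4,5]
  row3 -= 2·row2 → [0,0,0,1]

L=[[1,0,0,0],[2,1,0,0],[-2,1,1,0],[1,-2,2,1]] U=[[2,1,-1,-2],[0,1,0,1],[0,0,2,2],[0,0,0,1]]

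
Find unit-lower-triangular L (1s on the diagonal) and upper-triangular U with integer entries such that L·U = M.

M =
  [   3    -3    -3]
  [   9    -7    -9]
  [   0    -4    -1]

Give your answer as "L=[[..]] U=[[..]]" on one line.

L=[[1,0,0],[3,1,0],[0,-2,1]] U=[[3,-3,-3],[0,2,0],[0,0,-1]]

  r1 -= 3·r0 → [0,2,0]
  r2 -= 0·r0 → [0,-4,-1]
  r2 -= -2·r1 → [0,0,-1]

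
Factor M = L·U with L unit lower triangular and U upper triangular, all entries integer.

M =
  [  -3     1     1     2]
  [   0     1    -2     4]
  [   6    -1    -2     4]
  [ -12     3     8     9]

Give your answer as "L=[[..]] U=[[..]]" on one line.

L=[[1,0,0,0],[0,1,0,0],[-2,1,1,0],[4,-1,1,1]] U=[[-3,1,1,2],[0,1,-2,4],[0,0,2,4],[0,0,0,1]]

  R1 -= 0·R0 → [0,1,-2,4]
  R2 -= -2·R0 → [0,1,0,8]
  R3 -= 4·R0 → [0,-1,4,1]
  R2 -= 1·R1 → [0,0,2,4]
  R3 -= -1·R1 → [0,0,2,5]
  R3 -= 1·R2 → [0,0,0,1]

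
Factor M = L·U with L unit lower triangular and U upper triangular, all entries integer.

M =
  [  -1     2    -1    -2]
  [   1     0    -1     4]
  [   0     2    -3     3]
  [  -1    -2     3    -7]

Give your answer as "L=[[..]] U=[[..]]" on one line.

  r1 -= -1·r0 → [0,2,-2,2]
  r2 -= 0·r0 → [0,2,-3,3]
  r3 -= 1·r0 → [0,-4,4,-5]
  r2 -= 1·r1 → [0,0,-1,1]
  r3 -= -2·r1 → [0,0,0,-1]
  r3 -= 0·r2 → [0,0,0,-1]

L=[[1,0,0,0],[-1,1,0,0],[0,1,1,0],[1,-2,0,1]] U=[[-1,2,-1,-2],[0,2,-2,2],[0,0,-1,1],[0,0,0,-1]]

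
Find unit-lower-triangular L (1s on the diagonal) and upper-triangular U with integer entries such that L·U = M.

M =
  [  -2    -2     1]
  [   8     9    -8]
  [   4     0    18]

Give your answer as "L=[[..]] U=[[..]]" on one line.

L=[[1,0,0],[-4,1,0],[-2,-4,1]] U=[[-2,-2,1],[0,1,-4],[0,0,4]]

  R1 -= -4·R0 → [0,1,-4]
  R2 -= -2·R0 → [0,-4,20]
  R2 -= -4·R1 → [0,0,4]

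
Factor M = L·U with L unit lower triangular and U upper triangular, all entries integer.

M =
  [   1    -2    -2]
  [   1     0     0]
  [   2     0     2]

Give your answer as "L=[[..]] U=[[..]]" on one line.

  r1 -= 1·r0 → [0,2,2]
  r2 -= 2·r0 → [0,4,6]
  r2 -= 2·r1 → [0,0,2]

L=[[1,0,0],[1,1,0],[2,2,1]] U=[[1,-2,-2],[0,2,2],[0,0,2]]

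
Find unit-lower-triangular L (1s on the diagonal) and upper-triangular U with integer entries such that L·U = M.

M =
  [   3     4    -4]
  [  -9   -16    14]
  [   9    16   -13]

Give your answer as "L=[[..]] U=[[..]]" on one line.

  row1 -= -3·row0 → [0,-4,2]
  row2 -= 3·row0 → [0,4,-1]
  row2 -= -1·row1 → [0,0,1]

L=[[1,0,0],[-3,1,0],[3,-1,1]] U=[[3,4,-4],[0,-4,2],[0,0,1]]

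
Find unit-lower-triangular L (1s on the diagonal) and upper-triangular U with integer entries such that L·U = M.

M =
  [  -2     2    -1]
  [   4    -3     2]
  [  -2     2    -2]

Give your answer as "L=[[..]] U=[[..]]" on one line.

L=[[1,0,0],[-2,1,0],[1,0,1]] U=[[-2,2,-1],[0,1,0],[0,0,-1]]

  row1 -= -2·row0 → [0,1,0]
  row2 -= 1·row0 → [0,0,-1]
  row2 -= 0·row1 → [0,0,-1]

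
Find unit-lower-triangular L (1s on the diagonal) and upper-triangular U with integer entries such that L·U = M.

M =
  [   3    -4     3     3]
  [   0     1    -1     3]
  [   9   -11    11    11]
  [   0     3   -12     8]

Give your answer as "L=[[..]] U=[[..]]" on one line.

L=[[1,0,0,0],[0,1,0,0],[3,1,1,0],[0,3,-3,1]] U=[[3,-4,3,3],[0,1,-1,3],[0,0,3,-1],[0,0,0,-4]]

  r1 -= 0·r0 → [0,1,-1,3]
  r2 -= 3·r0 → [0,1,2,2]
  r3 -= 0·r0 → [0,3,-12,8]
  r2 -= 1·r1 → [0,0,3,-1]
  r3 -= 3·r1 → [0,0,-9,-1]
  r3 -= -3·r2 → [0,0,0,-4]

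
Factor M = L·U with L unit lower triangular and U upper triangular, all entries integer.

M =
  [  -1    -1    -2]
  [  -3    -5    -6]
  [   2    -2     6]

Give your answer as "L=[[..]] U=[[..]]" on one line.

  R1 -= 3·R0 → [0,-2,0]
  R2 -= -2·R0 → [0,-4,2]
  R2 -= 2·R1 → [0,0,2]

L=[[1,0,0],[3,1,0],[-2,2,1]] U=[[-1,-1,-2],[0,-2,0],[0,0,2]]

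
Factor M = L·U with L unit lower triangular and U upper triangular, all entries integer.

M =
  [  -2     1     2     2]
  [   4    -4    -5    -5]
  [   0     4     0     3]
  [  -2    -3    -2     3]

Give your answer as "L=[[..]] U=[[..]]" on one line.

  r1 -= -2·r0 → [0,-2,-1,-1]
  r2 -= 0·r0 → [0,4,0,3]
  r3 -= 1·r0 → [0,-4,-4,1]
  r2 -= -2·r1 → [0,0,-2,1]
  r3 -= 2·r1 → [0,0,-2,3]
  r3 -= 1·r2 → [0,0,0,2]

L=[[1,0,0,0],[-2,1,0,0],[0,-2,1,0],[1,2,1,1]] U=[[-2,1,2,2],[0,-2,-1,-1],[0,0,-2,1],[0,0,0,2]]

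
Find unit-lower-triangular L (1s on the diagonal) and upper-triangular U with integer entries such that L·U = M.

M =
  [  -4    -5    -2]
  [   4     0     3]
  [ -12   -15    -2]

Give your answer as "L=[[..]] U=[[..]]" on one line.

L=[[1,0,0],[-1,1,0],[3,0,1]] U=[[-4,-5,-2],[0,-5,1],[0,0,4]]

  R1 -= -1·R0 → [0,-5,1]
  R2 -= 3·R0 → [0,0,4]
  R2 -= 0·R1 → [0,0,4]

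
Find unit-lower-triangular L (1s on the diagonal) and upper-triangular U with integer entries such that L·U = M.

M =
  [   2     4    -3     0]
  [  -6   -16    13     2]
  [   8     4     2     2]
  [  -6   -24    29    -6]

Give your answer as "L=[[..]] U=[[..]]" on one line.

L=[[1,0,0,0],[-3,1,0,0],[4,3,1,0],[-3,3,4,1]] U=[[2,4,-3,0],[0,-4,4,2],[0,0,2,-4],[0,0,0,4]]

  R1 -= -3·R0 → [0,-4,4,2]
  R2 -= 4·R0 → [0,-12,14,2]
  R3 -= -3·R0 → [0,-12,20,-6]
  R2 -= 3·R1 → [0,0,2,-4]
  R3 -= 3·R1 → [0,0,8,-12]
  R3 -= 4·R2 → [0,0,0,4]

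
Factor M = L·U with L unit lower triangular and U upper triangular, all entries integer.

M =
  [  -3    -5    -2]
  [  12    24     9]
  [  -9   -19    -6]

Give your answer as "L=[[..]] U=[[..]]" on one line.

  row1 -= -4·row0 → [0,4,1]
  row2 -= 3·row0 → [0,-4,0]
  row2 -= -1·row1 → [0,0,1]

L=[[1,0,0],[-4,1,0],[3,-1,1]] U=[[-3,-5,-2],[0,4,1],[0,0,1]]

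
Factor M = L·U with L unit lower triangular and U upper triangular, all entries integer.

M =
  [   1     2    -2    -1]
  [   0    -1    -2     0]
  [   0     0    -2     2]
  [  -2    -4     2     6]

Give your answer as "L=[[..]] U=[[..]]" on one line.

L=[[1,0,0,0],[0,1,0,0],[0,0,1,0],[-2,0,1,1]] U=[[1,2,-2,-1],[0,-1,-2,0],[0,0,-2,2],[0,0,0,2]]

  r1 -= 0·r0 → [0,-1,-2,0]
  r2 -= 0·r0 → [0,0,-2,2]
  r3 -= -2·r0 → [0,0,-2,4]
  r2 -= 0·r1 → [0,0,-2,2]
  r3 -= 0·r1 → [0,0,-2,4]
  r3 -= 1·r2 → [0,0,0,2]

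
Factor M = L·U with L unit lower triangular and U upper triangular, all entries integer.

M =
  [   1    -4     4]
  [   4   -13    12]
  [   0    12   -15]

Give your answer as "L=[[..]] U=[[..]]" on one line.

  R1 -= 4·R0 → [0,3,-4]
  R2 -= 0·R0 → [0,12,-15]
  R2 -= 4·R1 → [0,0,1]

L=[[1,0,0],[4,1,0],[0,4,1]] U=[[1,-4,4],[0,3,-4],[0,0,1]]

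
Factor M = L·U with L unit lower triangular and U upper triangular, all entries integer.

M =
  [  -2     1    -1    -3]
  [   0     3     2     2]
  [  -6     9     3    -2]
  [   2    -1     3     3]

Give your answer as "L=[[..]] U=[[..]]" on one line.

  r1 -= 0·r0 → [0,3,2,2]
  r2 -= 3·r0 → [0,6,6,7]
  r3 -= -1·r0 → [0,0,2,0]
  r2 -= 2·r1 → [0,0,2,3]
  r3 -= 0·r1 → [0,0,2,0]
  r3 -= 1·r2 → [0,0,0,-3]

L=[[1,0,0,0],[0,1,0,0],[3,2,1,0],[-1,0,1,1]] U=[[-2,1,-1,-3],[0,3,2,2],[0,0,2,3],[0,0,0,-3]]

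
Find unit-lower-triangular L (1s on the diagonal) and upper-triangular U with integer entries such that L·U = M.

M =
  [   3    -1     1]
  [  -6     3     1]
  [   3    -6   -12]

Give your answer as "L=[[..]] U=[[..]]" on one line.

  r1 -= -2·r0 → [0,1,3]
  r2 -= 1·r0 → [0,-5,-13]
  r2 -= -5·r1 → [0,0,2]

L=[[1,0,0],[-2,1,0],[1,-5,1]] U=[[3,-1,1],[0,1,3],[0,0,2]]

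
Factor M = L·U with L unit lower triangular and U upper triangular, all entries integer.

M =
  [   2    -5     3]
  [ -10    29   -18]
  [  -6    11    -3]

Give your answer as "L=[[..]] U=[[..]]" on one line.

  R1 -= -5·R0 → [0,4,-3]
  R2 -= -3·R0 → [0,-4,6]
  R2 -= -1·R1 → [0,0,3]

L=[[1,0,0],[-5,1,0],[-3,-1,1]] U=[[2,-5,3],[0,4,-3],[0,0,3]]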